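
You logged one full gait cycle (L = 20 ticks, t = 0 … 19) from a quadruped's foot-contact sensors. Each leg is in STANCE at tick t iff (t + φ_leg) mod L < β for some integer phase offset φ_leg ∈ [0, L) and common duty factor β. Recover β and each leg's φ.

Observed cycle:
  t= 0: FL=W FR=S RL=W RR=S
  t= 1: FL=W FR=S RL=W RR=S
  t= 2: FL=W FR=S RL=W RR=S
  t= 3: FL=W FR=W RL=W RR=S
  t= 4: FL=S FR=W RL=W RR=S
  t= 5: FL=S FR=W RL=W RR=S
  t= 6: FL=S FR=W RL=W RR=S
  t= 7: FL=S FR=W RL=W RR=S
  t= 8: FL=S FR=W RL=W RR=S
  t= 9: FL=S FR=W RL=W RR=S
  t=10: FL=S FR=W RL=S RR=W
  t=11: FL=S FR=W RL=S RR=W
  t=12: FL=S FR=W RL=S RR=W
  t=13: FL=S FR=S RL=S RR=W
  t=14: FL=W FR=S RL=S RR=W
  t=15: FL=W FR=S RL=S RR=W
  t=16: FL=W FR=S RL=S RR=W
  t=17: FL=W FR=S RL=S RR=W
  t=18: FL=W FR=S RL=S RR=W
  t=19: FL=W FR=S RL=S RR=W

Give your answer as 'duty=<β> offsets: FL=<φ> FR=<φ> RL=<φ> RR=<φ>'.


duty β = stance ticks per leg = 10
FL: stance ticks = 10; W→S at t=4 → φ=16
FR: stance ticks = 10; W→S at t=13 → φ=7
RL: stance ticks = 10; W→S at t=10 → φ=10
RR: stance ticks = 10; W→S at t=0 → φ=0

duty=10 offsets: FL=16 FR=7 RL=10 RR=0


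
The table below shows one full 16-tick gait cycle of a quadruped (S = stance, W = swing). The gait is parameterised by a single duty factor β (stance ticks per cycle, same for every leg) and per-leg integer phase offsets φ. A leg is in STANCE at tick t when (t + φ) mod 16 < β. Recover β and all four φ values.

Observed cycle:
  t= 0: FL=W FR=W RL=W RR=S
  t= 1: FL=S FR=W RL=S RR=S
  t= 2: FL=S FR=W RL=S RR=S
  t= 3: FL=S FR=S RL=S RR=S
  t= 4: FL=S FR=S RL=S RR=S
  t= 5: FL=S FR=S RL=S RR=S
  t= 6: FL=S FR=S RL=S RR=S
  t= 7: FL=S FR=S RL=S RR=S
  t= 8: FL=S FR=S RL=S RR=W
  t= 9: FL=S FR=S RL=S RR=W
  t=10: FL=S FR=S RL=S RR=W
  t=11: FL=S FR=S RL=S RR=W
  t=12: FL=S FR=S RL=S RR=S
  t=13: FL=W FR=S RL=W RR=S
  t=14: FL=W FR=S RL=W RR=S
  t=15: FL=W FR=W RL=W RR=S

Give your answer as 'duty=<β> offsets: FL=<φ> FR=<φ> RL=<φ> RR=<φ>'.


duty β = stance ticks per leg = 12
FL: stance ticks = 12; W→S at t=1 → φ=15
FR: stance ticks = 12; W→S at t=3 → φ=13
RL: stance ticks = 12; W→S at t=1 → φ=15
RR: stance ticks = 12; W→S at t=12 → φ=4

duty=12 offsets: FL=15 FR=13 RL=15 RR=4


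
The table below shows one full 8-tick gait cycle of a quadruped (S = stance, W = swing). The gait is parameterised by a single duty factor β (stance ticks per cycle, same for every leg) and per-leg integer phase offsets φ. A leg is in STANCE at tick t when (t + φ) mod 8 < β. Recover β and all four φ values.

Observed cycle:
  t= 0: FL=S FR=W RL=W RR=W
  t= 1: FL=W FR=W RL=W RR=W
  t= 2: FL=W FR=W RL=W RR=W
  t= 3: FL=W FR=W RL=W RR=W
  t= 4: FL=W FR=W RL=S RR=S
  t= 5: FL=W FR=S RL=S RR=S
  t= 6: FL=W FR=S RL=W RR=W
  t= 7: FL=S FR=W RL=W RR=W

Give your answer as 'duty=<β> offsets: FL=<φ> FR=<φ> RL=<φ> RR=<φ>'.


duty β = stance ticks per leg = 2
FL: stance ticks = 2; W→S at t=7 → φ=1
FR: stance ticks = 2; W→S at t=5 → φ=3
RL: stance ticks = 2; W→S at t=4 → φ=4
RR: stance ticks = 2; W→S at t=4 → φ=4

duty=2 offsets: FL=1 FR=3 RL=4 RR=4


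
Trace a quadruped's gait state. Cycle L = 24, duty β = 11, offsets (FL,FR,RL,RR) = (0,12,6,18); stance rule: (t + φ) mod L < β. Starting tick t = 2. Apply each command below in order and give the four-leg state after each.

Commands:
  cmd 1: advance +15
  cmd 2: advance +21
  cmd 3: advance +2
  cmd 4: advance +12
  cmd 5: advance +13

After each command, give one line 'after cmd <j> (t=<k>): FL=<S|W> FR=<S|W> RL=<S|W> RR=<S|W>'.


start t=2: FL=S FR=W RL=S RR=W
cmd 1: advance +15 → t=17, phase=(17,5,23,11) → FL=W FR=S RL=W RR=W
cmd 2: advance +21 → t=38, phase=(14,2,20,8) → FL=W FR=S RL=W RR=S
cmd 3: advance +2 → t=40, phase=(16,4,22,10) → FL=W FR=S RL=W RR=S
cmd 4: advance +12 → t=52, phase=(4,16,10,22) → FL=S FR=W RL=S RR=W
cmd 5: advance +13 → t=65, phase=(17,5,23,11) → FL=W FR=S RL=W RR=W

after cmd 1 (t=17): FL=W FR=S RL=W RR=W
after cmd 2 (t=38): FL=W FR=S RL=W RR=S
after cmd 3 (t=40): FL=W FR=S RL=W RR=S
after cmd 4 (t=52): FL=S FR=W RL=S RR=W
after cmd 5 (t=65): FL=W FR=S RL=W RR=W


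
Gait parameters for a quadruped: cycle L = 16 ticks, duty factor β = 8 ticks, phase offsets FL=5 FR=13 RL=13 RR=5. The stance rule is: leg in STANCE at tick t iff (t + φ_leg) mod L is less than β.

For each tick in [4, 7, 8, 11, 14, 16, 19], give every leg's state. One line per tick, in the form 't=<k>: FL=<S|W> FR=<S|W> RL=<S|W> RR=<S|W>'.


t=4: FL=W FR=S RL=S RR=W
t=7: FL=W FR=S RL=S RR=W
t=8: FL=W FR=S RL=S RR=W
t=11: FL=S FR=W RL=W RR=S
t=14: FL=S FR=W RL=W RR=S
t=16: FL=S FR=W RL=W RR=S
t=19: FL=W FR=S RL=S RR=W

t=4: phase=(9,1,1,9) vs β=8 → FL=W FR=S RL=S RR=W
t=7: phase=(12,4,4,12) vs β=8 → FL=W FR=S RL=S RR=W
t=8: phase=(13,5,5,13) vs β=8 → FL=W FR=S RL=S RR=W
t=11: phase=(0,8,8,0) vs β=8 → FL=S FR=W RL=W RR=S
t=14: phase=(3,11,11,3) vs β=8 → FL=S FR=W RL=W RR=S
t=16: phase=(5,13,13,5) vs β=8 → FL=S FR=W RL=W RR=S
t=19: phase=(8,0,0,8) vs β=8 → FL=W FR=S RL=S RR=W


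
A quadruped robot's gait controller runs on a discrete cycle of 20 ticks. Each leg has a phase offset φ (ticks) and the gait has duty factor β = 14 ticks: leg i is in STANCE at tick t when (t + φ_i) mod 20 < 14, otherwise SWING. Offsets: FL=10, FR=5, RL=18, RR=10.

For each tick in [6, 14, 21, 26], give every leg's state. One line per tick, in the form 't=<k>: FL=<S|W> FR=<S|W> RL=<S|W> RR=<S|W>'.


t=6: FL=W FR=S RL=S RR=W
t=14: FL=S FR=W RL=S RR=S
t=21: FL=S FR=S RL=W RR=S
t=26: FL=W FR=S RL=S RR=W

t=6: phase=(16,11,4,16) vs β=14 → FL=W FR=S RL=S RR=W
t=14: phase=(4,19,12,4) vs β=14 → FL=S FR=W RL=S RR=S
t=21: phase=(11,6,19,11) vs β=14 → FL=S FR=S RL=W RR=S
t=26: phase=(16,11,4,16) vs β=14 → FL=W FR=S RL=S RR=W


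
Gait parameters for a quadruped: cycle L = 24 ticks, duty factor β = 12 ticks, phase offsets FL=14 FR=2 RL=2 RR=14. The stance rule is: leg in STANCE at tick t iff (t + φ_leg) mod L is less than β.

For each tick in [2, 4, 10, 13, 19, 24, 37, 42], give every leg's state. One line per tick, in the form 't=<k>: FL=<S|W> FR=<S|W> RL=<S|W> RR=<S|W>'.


t=2: FL=W FR=S RL=S RR=W
t=4: FL=W FR=S RL=S RR=W
t=10: FL=S FR=W RL=W RR=S
t=13: FL=S FR=W RL=W RR=S
t=19: FL=S FR=W RL=W RR=S
t=24: FL=W FR=S RL=S RR=W
t=37: FL=S FR=W RL=W RR=S
t=42: FL=S FR=W RL=W RR=S

t=2: phase=(16,4,4,16) vs β=12 → FL=W FR=S RL=S RR=W
t=4: phase=(18,6,6,18) vs β=12 → FL=W FR=S RL=S RR=W
t=10: phase=(0,12,12,0) vs β=12 → FL=S FR=W RL=W RR=S
t=13: phase=(3,15,15,3) vs β=12 → FL=S FR=W RL=W RR=S
t=19: phase=(9,21,21,9) vs β=12 → FL=S FR=W RL=W RR=S
t=24: phase=(14,2,2,14) vs β=12 → FL=W FR=S RL=S RR=W
t=37: phase=(3,15,15,3) vs β=12 → FL=S FR=W RL=W RR=S
t=42: phase=(8,20,20,8) vs β=12 → FL=S FR=W RL=W RR=S


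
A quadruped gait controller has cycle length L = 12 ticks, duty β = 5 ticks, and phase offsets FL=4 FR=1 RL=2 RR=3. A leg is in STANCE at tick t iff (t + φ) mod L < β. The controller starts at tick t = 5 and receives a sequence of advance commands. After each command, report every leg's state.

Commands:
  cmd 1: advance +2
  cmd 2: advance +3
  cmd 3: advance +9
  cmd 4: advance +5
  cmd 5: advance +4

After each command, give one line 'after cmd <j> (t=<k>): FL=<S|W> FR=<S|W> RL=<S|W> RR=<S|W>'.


after cmd 1 (t=7): FL=W FR=W RL=W RR=W
after cmd 2 (t=10): FL=S FR=W RL=S RR=S
after cmd 3 (t=19): FL=W FR=W RL=W RR=W
after cmd 4 (t=24): FL=S FR=S RL=S RR=S
after cmd 5 (t=28): FL=W FR=W RL=W RR=W

start t=5: FL=W FR=W RL=W RR=W
cmd 1: advance +2 → t=7, phase=(11,8,9,10) → FL=W FR=W RL=W RR=W
cmd 2: advance +3 → t=10, phase=(2,11,0,1) → FL=S FR=W RL=S RR=S
cmd 3: advance +9 → t=19, phase=(11,8,9,10) → FL=W FR=W RL=W RR=W
cmd 4: advance +5 → t=24, phase=(4,1,2,3) → FL=S FR=S RL=S RR=S
cmd 5: advance +4 → t=28, phase=(8,5,6,7) → FL=W FR=W RL=W RR=W


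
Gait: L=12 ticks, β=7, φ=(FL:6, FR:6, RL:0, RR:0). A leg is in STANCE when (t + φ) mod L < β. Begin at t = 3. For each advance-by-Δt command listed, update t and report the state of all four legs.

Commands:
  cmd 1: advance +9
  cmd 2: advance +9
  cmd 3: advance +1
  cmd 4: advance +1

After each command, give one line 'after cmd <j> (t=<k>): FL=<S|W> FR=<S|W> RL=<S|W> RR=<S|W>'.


after cmd 1 (t=12): FL=S FR=S RL=S RR=S
after cmd 2 (t=21): FL=S FR=S RL=W RR=W
after cmd 3 (t=22): FL=S FR=S RL=W RR=W
after cmd 4 (t=23): FL=S FR=S RL=W RR=W

start t=3: FL=W FR=W RL=S RR=S
cmd 1: advance +9 → t=12, phase=(6,6,0,0) → FL=S FR=S RL=S RR=S
cmd 2: advance +9 → t=21, phase=(3,3,9,9) → FL=S FR=S RL=W RR=W
cmd 3: advance +1 → t=22, phase=(4,4,10,10) → FL=S FR=S RL=W RR=W
cmd 4: advance +1 → t=23, phase=(5,5,11,11) → FL=S FR=S RL=W RR=W


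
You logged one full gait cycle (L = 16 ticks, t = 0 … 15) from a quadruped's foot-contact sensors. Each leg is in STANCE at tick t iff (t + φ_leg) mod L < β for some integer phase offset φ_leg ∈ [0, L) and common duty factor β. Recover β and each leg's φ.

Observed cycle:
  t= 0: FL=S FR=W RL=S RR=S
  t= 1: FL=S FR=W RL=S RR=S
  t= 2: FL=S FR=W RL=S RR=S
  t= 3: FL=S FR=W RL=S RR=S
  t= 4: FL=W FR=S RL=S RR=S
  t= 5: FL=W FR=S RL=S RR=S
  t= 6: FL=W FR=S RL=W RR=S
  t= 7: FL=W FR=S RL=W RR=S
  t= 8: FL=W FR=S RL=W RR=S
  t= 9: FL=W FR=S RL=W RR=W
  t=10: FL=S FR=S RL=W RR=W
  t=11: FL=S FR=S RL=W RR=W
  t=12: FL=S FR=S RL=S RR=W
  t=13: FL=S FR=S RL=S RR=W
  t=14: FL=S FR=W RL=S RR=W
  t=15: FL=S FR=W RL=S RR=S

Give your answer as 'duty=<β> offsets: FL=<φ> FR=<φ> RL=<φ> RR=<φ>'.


duty β = stance ticks per leg = 10
FL: stance ticks = 10; W→S at t=10 → φ=6
FR: stance ticks = 10; W→S at t=4 → φ=12
RL: stance ticks = 10; W→S at t=12 → φ=4
RR: stance ticks = 10; W→S at t=15 → φ=1

duty=10 offsets: FL=6 FR=12 RL=4 RR=1


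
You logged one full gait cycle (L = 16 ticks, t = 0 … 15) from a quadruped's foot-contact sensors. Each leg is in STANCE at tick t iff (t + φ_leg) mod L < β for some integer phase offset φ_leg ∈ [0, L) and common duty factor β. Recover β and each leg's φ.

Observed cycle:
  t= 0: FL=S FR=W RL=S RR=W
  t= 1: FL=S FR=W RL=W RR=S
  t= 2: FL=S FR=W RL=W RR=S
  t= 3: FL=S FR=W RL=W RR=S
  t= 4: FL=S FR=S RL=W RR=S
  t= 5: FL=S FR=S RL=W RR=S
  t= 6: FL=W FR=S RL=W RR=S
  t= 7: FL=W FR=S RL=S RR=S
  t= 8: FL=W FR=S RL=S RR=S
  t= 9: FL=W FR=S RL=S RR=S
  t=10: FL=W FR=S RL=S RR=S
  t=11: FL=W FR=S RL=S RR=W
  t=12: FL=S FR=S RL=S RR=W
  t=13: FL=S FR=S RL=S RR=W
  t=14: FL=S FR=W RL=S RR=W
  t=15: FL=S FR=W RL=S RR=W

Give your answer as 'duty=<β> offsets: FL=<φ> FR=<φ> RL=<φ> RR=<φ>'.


duty β = stance ticks per leg = 10
FL: stance ticks = 10; W→S at t=12 → φ=4
FR: stance ticks = 10; W→S at t=4 → φ=12
RL: stance ticks = 10; W→S at t=7 → φ=9
RR: stance ticks = 10; W→S at t=1 → φ=15

duty=10 offsets: FL=4 FR=12 RL=9 RR=15


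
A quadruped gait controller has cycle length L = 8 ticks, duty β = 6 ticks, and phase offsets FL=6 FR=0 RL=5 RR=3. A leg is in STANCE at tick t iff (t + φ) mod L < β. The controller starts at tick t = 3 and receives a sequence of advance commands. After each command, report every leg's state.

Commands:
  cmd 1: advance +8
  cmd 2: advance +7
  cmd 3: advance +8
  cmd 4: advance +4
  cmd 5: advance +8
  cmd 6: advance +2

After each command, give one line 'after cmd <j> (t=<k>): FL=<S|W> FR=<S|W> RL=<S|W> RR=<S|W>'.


start t=3: FL=S FR=S RL=S RR=W
cmd 1: advance +8 → t=11, phase=(1,3,0,6) → FL=S FR=S RL=S RR=W
cmd 2: advance +7 → t=18, phase=(0,2,7,5) → FL=S FR=S RL=W RR=S
cmd 3: advance +8 → t=26, phase=(0,2,7,5) → FL=S FR=S RL=W RR=S
cmd 4: advance +4 → t=30, phase=(4,6,3,1) → FL=S FR=W RL=S RR=S
cmd 5: advance +8 → t=38, phase=(4,6,3,1) → FL=S FR=W RL=S RR=S
cmd 6: advance +2 → t=40, phase=(6,0,5,3) → FL=W FR=S RL=S RR=S

after cmd 1 (t=11): FL=S FR=S RL=S RR=W
after cmd 2 (t=18): FL=S FR=S RL=W RR=S
after cmd 3 (t=26): FL=S FR=S RL=W RR=S
after cmd 4 (t=30): FL=S FR=W RL=S RR=S
after cmd 5 (t=38): FL=S FR=W RL=S RR=S
after cmd 6 (t=40): FL=W FR=S RL=S RR=S


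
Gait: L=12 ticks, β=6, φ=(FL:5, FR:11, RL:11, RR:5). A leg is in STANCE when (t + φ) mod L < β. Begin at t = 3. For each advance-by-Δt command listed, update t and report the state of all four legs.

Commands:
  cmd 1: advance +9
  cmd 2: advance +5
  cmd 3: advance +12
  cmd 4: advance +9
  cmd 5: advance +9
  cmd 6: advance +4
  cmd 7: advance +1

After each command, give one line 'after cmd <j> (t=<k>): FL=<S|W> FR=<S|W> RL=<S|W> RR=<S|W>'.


start t=3: FL=W FR=S RL=S RR=W
cmd 1: advance +9 → t=12, phase=(5,11,11,5) → FL=S FR=W RL=W RR=S
cmd 2: advance +5 → t=17, phase=(10,4,4,10) → FL=W FR=S RL=S RR=W
cmd 3: advance +12 → t=29, phase=(10,4,4,10) → FL=W FR=S RL=S RR=W
cmd 4: advance +9 → t=38, phase=(7,1,1,7) → FL=W FR=S RL=S RR=W
cmd 5: advance +9 → t=47, phase=(4,10,10,4) → FL=S FR=W RL=W RR=S
cmd 6: advance +4 → t=51, phase=(8,2,2,8) → FL=W FR=S RL=S RR=W
cmd 7: advance +1 → t=52, phase=(9,3,3,9) → FL=W FR=S RL=S RR=W

after cmd 1 (t=12): FL=S FR=W RL=W RR=S
after cmd 2 (t=17): FL=W FR=S RL=S RR=W
after cmd 3 (t=29): FL=W FR=S RL=S RR=W
after cmd 4 (t=38): FL=W FR=S RL=S RR=W
after cmd 5 (t=47): FL=S FR=W RL=W RR=S
after cmd 6 (t=51): FL=W FR=S RL=S RR=W
after cmd 7 (t=52): FL=W FR=S RL=S RR=W


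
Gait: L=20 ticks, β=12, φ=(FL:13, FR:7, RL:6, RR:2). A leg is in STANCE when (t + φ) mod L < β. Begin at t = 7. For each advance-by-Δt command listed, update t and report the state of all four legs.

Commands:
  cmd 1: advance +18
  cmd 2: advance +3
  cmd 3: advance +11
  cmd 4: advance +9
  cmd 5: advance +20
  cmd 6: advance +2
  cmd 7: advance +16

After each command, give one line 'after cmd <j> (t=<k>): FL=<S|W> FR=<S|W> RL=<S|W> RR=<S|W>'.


start t=7: FL=S FR=W RL=W RR=S
cmd 1: advance +18 → t=25, phase=(18,12,11,7) → FL=W FR=W RL=S RR=S
cmd 2: advance +3 → t=28, phase=(1,15,14,10) → FL=S FR=W RL=W RR=S
cmd 3: advance +11 → t=39, phase=(12,6,5,1) → FL=W FR=S RL=S RR=S
cmd 4: advance +9 → t=48, phase=(1,15,14,10) → FL=S FR=W RL=W RR=S
cmd 5: advance +20 → t=68, phase=(1,15,14,10) → FL=S FR=W RL=W RR=S
cmd 6: advance +2 → t=70, phase=(3,17,16,12) → FL=S FR=W RL=W RR=W
cmd 7: advance +16 → t=86, phase=(19,13,12,8) → FL=W FR=W RL=W RR=S

after cmd 1 (t=25): FL=W FR=W RL=S RR=S
after cmd 2 (t=28): FL=S FR=W RL=W RR=S
after cmd 3 (t=39): FL=W FR=S RL=S RR=S
after cmd 4 (t=48): FL=S FR=W RL=W RR=S
after cmd 5 (t=68): FL=S FR=W RL=W RR=S
after cmd 6 (t=70): FL=S FR=W RL=W RR=W
after cmd 7 (t=86): FL=W FR=W RL=W RR=S


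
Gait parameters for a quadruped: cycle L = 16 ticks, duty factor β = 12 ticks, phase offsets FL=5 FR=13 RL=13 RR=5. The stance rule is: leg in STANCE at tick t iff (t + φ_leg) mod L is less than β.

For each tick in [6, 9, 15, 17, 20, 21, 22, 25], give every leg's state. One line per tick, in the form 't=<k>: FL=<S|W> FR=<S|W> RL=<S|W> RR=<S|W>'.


t=6: phase=(11,3,3,11) vs β=12 → FL=S FR=S RL=S RR=S
t=9: phase=(14,6,6,14) vs β=12 → FL=W FR=S RL=S RR=W
t=15: phase=(4,12,12,4) vs β=12 → FL=S FR=W RL=W RR=S
t=17: phase=(6,14,14,6) vs β=12 → FL=S FR=W RL=W RR=S
t=20: phase=(9,1,1,9) vs β=12 → FL=S FR=S RL=S RR=S
t=21: phase=(10,2,2,10) vs β=12 → FL=S FR=S RL=S RR=S
t=22: phase=(11,3,3,11) vs β=12 → FL=S FR=S RL=S RR=S
t=25: phase=(14,6,6,14) vs β=12 → FL=W FR=S RL=S RR=W

t=6: FL=S FR=S RL=S RR=S
t=9: FL=W FR=S RL=S RR=W
t=15: FL=S FR=W RL=W RR=S
t=17: FL=S FR=W RL=W RR=S
t=20: FL=S FR=S RL=S RR=S
t=21: FL=S FR=S RL=S RR=S
t=22: FL=S FR=S RL=S RR=S
t=25: FL=W FR=S RL=S RR=W


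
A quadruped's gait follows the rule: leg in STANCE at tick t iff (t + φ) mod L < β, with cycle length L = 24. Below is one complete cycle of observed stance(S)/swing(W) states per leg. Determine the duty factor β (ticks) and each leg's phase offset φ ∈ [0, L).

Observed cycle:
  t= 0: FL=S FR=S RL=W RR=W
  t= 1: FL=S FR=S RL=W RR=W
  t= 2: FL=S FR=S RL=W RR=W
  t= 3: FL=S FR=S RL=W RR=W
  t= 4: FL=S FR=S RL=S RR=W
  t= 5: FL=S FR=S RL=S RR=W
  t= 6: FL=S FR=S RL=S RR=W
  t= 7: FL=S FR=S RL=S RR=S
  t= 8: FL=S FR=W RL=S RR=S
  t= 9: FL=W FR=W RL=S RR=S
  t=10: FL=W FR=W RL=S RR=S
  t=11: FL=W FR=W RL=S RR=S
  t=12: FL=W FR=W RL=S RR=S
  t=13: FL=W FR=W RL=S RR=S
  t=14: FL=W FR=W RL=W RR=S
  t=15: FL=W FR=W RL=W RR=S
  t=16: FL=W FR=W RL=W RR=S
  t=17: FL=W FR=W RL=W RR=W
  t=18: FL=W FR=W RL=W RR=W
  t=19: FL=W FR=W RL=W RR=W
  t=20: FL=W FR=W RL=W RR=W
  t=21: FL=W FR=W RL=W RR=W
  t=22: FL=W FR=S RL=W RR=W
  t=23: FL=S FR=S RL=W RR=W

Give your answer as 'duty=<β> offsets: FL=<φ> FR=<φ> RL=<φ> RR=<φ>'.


duty=10 offsets: FL=1 FR=2 RL=20 RR=17

duty β = stance ticks per leg = 10
FL: stance ticks = 10; W→S at t=23 → φ=1
FR: stance ticks = 10; W→S at t=22 → φ=2
RL: stance ticks = 10; W→S at t=4 → φ=20
RR: stance ticks = 10; W→S at t=7 → φ=17


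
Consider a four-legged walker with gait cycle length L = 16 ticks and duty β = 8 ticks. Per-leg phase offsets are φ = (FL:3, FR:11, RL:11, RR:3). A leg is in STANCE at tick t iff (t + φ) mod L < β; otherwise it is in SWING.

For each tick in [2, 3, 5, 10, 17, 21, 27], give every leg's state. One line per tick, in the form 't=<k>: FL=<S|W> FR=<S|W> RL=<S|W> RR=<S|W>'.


t=2: FL=S FR=W RL=W RR=S
t=3: FL=S FR=W RL=W RR=S
t=5: FL=W FR=S RL=S RR=W
t=10: FL=W FR=S RL=S RR=W
t=17: FL=S FR=W RL=W RR=S
t=21: FL=W FR=S RL=S RR=W
t=27: FL=W FR=S RL=S RR=W

t=2: phase=(5,13,13,5) vs β=8 → FL=S FR=W RL=W RR=S
t=3: phase=(6,14,14,6) vs β=8 → FL=S FR=W RL=W RR=S
t=5: phase=(8,0,0,8) vs β=8 → FL=W FR=S RL=S RR=W
t=10: phase=(13,5,5,13) vs β=8 → FL=W FR=S RL=S RR=W
t=17: phase=(4,12,12,4) vs β=8 → FL=S FR=W RL=W RR=S
t=21: phase=(8,0,0,8) vs β=8 → FL=W FR=S RL=S RR=W
t=27: phase=(14,6,6,14) vs β=8 → FL=W FR=S RL=S RR=W


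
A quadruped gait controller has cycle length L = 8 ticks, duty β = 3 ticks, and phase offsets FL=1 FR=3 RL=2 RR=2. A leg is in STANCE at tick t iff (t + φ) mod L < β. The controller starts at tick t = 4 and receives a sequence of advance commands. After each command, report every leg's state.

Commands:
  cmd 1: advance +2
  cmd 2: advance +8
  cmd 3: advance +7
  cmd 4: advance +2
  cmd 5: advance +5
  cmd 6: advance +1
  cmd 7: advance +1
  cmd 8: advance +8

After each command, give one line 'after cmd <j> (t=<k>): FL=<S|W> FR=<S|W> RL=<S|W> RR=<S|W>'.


start t=4: FL=W FR=W RL=W RR=W
cmd 1: advance +2 → t=6, phase=(7,1,0,0) → FL=W FR=S RL=S RR=S
cmd 2: advance +8 → t=14, phase=(7,1,0,0) → FL=W FR=S RL=S RR=S
cmd 3: advance +7 → t=21, phase=(6,0,7,7) → FL=W FR=S RL=W RR=W
cmd 4: advance +2 → t=23, phase=(0,2,1,1) → FL=S FR=S RL=S RR=S
cmd 5: advance +5 → t=28, phase=(5,7,6,6) → FL=W FR=W RL=W RR=W
cmd 6: advance +1 → t=29, phase=(6,0,7,7) → FL=W FR=S RL=W RR=W
cmd 7: advance +1 → t=30, phase=(7,1,0,0) → FL=W FR=S RL=S RR=S
cmd 8: advance +8 → t=38, phase=(7,1,0,0) → FL=W FR=S RL=S RR=S

after cmd 1 (t=6): FL=W FR=S RL=S RR=S
after cmd 2 (t=14): FL=W FR=S RL=S RR=S
after cmd 3 (t=21): FL=W FR=S RL=W RR=W
after cmd 4 (t=23): FL=S FR=S RL=S RR=S
after cmd 5 (t=28): FL=W FR=W RL=W RR=W
after cmd 6 (t=29): FL=W FR=S RL=W RR=W
after cmd 7 (t=30): FL=W FR=S RL=S RR=S
after cmd 8 (t=38): FL=W FR=S RL=S RR=S


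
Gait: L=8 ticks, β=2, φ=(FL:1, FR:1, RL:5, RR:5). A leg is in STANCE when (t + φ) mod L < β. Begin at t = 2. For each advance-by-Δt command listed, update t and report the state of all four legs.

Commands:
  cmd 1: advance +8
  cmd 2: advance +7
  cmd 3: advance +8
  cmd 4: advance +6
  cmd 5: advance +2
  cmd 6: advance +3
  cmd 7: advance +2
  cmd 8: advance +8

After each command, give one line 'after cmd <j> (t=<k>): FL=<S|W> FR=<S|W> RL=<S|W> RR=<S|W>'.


after cmd 1 (t=10): FL=W FR=W RL=W RR=W
after cmd 2 (t=17): FL=W FR=W RL=W RR=W
after cmd 3 (t=25): FL=W FR=W RL=W RR=W
after cmd 4 (t=31): FL=S FR=S RL=W RR=W
after cmd 5 (t=33): FL=W FR=W RL=W RR=W
after cmd 6 (t=36): FL=W FR=W RL=S RR=S
after cmd 7 (t=38): FL=W FR=W RL=W RR=W
after cmd 8 (t=46): FL=W FR=W RL=W RR=W

start t=2: FL=W FR=W RL=W RR=W
cmd 1: advance +8 → t=10, phase=(3,3,7,7) → FL=W FR=W RL=W RR=W
cmd 2: advance +7 → t=17, phase=(2,2,6,6) → FL=W FR=W RL=W RR=W
cmd 3: advance +8 → t=25, phase=(2,2,6,6) → FL=W FR=W RL=W RR=W
cmd 4: advance +6 → t=31, phase=(0,0,4,4) → FL=S FR=S RL=W RR=W
cmd 5: advance +2 → t=33, phase=(2,2,6,6) → FL=W FR=W RL=W RR=W
cmd 6: advance +3 → t=36, phase=(5,5,1,1) → FL=W FR=W RL=S RR=S
cmd 7: advance +2 → t=38, phase=(7,7,3,3) → FL=W FR=W RL=W RR=W
cmd 8: advance +8 → t=46, phase=(7,7,3,3) → FL=W FR=W RL=W RR=W


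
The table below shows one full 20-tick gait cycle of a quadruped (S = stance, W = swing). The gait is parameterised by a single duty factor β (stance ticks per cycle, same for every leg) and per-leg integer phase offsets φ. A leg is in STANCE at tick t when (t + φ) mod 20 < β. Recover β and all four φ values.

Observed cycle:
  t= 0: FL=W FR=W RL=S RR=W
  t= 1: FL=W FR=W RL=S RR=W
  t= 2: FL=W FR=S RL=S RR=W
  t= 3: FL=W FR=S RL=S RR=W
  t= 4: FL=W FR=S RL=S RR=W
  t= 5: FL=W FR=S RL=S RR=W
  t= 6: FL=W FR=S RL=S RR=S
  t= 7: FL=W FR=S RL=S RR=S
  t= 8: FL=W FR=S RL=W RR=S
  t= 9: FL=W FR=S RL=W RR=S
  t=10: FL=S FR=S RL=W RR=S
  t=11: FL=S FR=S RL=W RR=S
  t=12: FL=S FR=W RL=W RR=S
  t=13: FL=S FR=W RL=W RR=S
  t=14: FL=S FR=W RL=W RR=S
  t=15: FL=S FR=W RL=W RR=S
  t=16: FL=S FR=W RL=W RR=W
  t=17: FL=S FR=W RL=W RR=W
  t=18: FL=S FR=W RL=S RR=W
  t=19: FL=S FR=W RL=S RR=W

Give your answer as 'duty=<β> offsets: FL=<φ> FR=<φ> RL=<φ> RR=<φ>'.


duty β = stance ticks per leg = 10
FL: stance ticks = 10; W→S at t=10 → φ=10
FR: stance ticks = 10; W→S at t=2 → φ=18
RL: stance ticks = 10; W→S at t=18 → φ=2
RR: stance ticks = 10; W→S at t=6 → φ=14

duty=10 offsets: FL=10 FR=18 RL=2 RR=14


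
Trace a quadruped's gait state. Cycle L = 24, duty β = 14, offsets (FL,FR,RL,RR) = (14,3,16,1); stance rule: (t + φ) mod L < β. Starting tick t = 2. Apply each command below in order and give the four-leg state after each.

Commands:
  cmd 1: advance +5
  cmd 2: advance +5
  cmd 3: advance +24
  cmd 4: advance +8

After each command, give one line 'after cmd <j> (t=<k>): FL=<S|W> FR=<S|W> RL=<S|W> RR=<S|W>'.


after cmd 1 (t=7): FL=W FR=S RL=W RR=S
after cmd 2 (t=12): FL=S FR=W RL=S RR=S
after cmd 3 (t=36): FL=S FR=W RL=S RR=S
after cmd 4 (t=44): FL=S FR=W RL=S RR=W

start t=2: FL=W FR=S RL=W RR=S
cmd 1: advance +5 → t=7, phase=(21,10,23,8) → FL=W FR=S RL=W RR=S
cmd 2: advance +5 → t=12, phase=(2,15,4,13) → FL=S FR=W RL=S RR=S
cmd 3: advance +24 → t=36, phase=(2,15,4,13) → FL=S FR=W RL=S RR=S
cmd 4: advance +8 → t=44, phase=(10,23,12,21) → FL=S FR=W RL=S RR=W


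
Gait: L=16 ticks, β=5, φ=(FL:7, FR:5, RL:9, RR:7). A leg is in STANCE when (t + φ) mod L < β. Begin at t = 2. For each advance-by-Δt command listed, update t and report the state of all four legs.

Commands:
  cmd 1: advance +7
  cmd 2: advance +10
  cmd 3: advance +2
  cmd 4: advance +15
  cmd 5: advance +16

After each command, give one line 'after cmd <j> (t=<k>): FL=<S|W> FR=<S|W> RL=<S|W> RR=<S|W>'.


start t=2: FL=W FR=W RL=W RR=W
cmd 1: advance +7 → t=9, phase=(0,14,2,0) → FL=S FR=W RL=S RR=S
cmd 2: advance +10 → t=19, phase=(10,8,12,10) → FL=W FR=W RL=W RR=W
cmd 3: advance +2 → t=21, phase=(12,10,14,12) → FL=W FR=W RL=W RR=W
cmd 4: advance +15 → t=36, phase=(11,9,13,11) → FL=W FR=W RL=W RR=W
cmd 5: advance +16 → t=52, phase=(11,9,13,11) → FL=W FR=W RL=W RR=W

after cmd 1 (t=9): FL=S FR=W RL=S RR=S
after cmd 2 (t=19): FL=W FR=W RL=W RR=W
after cmd 3 (t=21): FL=W FR=W RL=W RR=W
after cmd 4 (t=36): FL=W FR=W RL=W RR=W
after cmd 5 (t=52): FL=W FR=W RL=W RR=W


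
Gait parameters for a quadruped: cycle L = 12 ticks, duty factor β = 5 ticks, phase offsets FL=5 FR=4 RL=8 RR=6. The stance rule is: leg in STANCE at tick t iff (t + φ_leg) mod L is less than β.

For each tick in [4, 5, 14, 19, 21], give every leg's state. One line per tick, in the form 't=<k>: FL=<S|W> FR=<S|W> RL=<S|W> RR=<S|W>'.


t=4: FL=W FR=W RL=S RR=W
t=5: FL=W FR=W RL=S RR=W
t=14: FL=W FR=W RL=W RR=W
t=19: FL=S FR=W RL=S RR=S
t=21: FL=S FR=S RL=W RR=S

t=4: phase=(9,8,0,10) vs β=5 → FL=W FR=W RL=S RR=W
t=5: phase=(10,9,1,11) vs β=5 → FL=W FR=W RL=S RR=W
t=14: phase=(7,6,10,8) vs β=5 → FL=W FR=W RL=W RR=W
t=19: phase=(0,11,3,1) vs β=5 → FL=S FR=W RL=S RR=S
t=21: phase=(2,1,5,3) vs β=5 → FL=S FR=S RL=W RR=S


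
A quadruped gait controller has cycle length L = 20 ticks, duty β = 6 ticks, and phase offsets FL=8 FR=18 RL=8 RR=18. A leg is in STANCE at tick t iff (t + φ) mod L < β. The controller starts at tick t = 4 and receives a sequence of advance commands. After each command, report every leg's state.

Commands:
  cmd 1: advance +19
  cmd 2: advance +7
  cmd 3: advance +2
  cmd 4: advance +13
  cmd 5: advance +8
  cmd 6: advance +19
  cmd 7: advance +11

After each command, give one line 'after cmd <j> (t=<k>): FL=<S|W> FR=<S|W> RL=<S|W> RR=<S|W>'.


start t=4: FL=W FR=S RL=W RR=S
cmd 1: advance +19 → t=23, phase=(11,1,11,1) → FL=W FR=S RL=W RR=S
cmd 2: advance +7 → t=30, phase=(18,8,18,8) → FL=W FR=W RL=W RR=W
cmd 3: advance +2 → t=32, phase=(0,10,0,10) → FL=S FR=W RL=S RR=W
cmd 4: advance +13 → t=45, phase=(13,3,13,3) → FL=W FR=S RL=W RR=S
cmd 5: advance +8 → t=53, phase=(1,11,1,11) → FL=S FR=W RL=S RR=W
cmd 6: advance +19 → t=72, phase=(0,10,0,10) → FL=S FR=W RL=S RR=W
cmd 7: advance +11 → t=83, phase=(11,1,11,1) → FL=W FR=S RL=W RR=S

after cmd 1 (t=23): FL=W FR=S RL=W RR=S
after cmd 2 (t=30): FL=W FR=W RL=W RR=W
after cmd 3 (t=32): FL=S FR=W RL=S RR=W
after cmd 4 (t=45): FL=W FR=S RL=W RR=S
after cmd 5 (t=53): FL=S FR=W RL=S RR=W
after cmd 6 (t=72): FL=S FR=W RL=S RR=W
after cmd 7 (t=83): FL=W FR=S RL=W RR=S


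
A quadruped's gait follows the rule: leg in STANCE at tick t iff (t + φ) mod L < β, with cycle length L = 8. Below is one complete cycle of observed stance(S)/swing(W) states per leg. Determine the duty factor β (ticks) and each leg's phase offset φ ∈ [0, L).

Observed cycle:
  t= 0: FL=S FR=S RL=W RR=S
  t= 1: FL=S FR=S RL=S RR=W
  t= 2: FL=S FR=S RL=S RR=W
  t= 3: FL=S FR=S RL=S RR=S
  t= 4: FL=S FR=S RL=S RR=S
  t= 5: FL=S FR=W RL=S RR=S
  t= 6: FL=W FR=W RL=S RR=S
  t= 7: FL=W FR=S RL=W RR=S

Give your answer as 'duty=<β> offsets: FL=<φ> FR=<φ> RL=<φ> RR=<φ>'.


duty β = stance ticks per leg = 6
FL: stance ticks = 6; W→S at t=0 → φ=0
FR: stance ticks = 6; W→S at t=7 → φ=1
RL: stance ticks = 6; W→S at t=1 → φ=7
RR: stance ticks = 6; W→S at t=3 → φ=5

duty=6 offsets: FL=0 FR=1 RL=7 RR=5


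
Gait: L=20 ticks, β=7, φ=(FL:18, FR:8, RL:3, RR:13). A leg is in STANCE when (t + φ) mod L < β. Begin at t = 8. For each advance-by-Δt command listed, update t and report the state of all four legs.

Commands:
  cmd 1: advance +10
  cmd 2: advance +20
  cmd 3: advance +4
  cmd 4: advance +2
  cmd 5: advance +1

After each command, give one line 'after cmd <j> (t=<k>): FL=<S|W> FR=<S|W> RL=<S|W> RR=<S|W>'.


start t=8: FL=S FR=W RL=W RR=S
cmd 1: advance +10 → t=18, phase=(16,6,1,11) → FL=W FR=S RL=S RR=W
cmd 2: advance +20 → t=38, phase=(16,6,1,11) → FL=W FR=S RL=S RR=W
cmd 3: advance +4 → t=42, phase=(0,10,5,15) → FL=S FR=W RL=S RR=W
cmd 4: advance +2 → t=44, phase=(2,12,7,17) → FL=S FR=W RL=W RR=W
cmd 5: advance +1 → t=45, phase=(3,13,8,18) → FL=S FR=W RL=W RR=W

after cmd 1 (t=18): FL=W FR=S RL=S RR=W
after cmd 2 (t=38): FL=W FR=S RL=S RR=W
after cmd 3 (t=42): FL=S FR=W RL=S RR=W
after cmd 4 (t=44): FL=S FR=W RL=W RR=W
after cmd 5 (t=45): FL=S FR=W RL=W RR=W


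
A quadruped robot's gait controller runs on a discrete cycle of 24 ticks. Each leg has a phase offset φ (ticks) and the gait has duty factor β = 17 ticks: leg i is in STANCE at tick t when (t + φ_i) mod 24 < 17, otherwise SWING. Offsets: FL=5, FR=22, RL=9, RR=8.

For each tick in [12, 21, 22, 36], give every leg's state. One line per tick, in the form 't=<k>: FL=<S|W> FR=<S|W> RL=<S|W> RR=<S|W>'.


t=12: FL=W FR=S RL=W RR=W
t=21: FL=S FR=W RL=S RR=S
t=22: FL=S FR=W RL=S RR=S
t=36: FL=W FR=S RL=W RR=W

t=12: phase=(17,10,21,20) vs β=17 → FL=W FR=S RL=W RR=W
t=21: phase=(2,19,6,5) vs β=17 → FL=S FR=W RL=S RR=S
t=22: phase=(3,20,7,6) vs β=17 → FL=S FR=W RL=S RR=S
t=36: phase=(17,10,21,20) vs β=17 → FL=W FR=S RL=W RR=W


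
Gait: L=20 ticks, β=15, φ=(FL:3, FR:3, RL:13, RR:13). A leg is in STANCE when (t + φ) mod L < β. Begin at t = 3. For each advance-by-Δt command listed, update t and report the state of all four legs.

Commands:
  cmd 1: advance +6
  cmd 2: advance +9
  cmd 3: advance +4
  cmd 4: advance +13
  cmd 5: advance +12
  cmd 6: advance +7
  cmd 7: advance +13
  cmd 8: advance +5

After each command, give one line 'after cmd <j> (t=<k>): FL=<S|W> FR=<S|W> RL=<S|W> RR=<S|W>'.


after cmd 1 (t=9): FL=S FR=S RL=S RR=S
after cmd 2 (t=18): FL=S FR=S RL=S RR=S
after cmd 3 (t=22): FL=S FR=S RL=W RR=W
after cmd 4 (t=35): FL=W FR=W RL=S RR=S
after cmd 5 (t=47): FL=S FR=S RL=S RR=S
after cmd 6 (t=54): FL=W FR=W RL=S RR=S
after cmd 7 (t=67): FL=S FR=S RL=S RR=S
after cmd 8 (t=72): FL=W FR=W RL=S RR=S

start t=3: FL=S FR=S RL=W RR=W
cmd 1: advance +6 → t=9, phase=(12,12,2,2) → FL=S FR=S RL=S RR=S
cmd 2: advance +9 → t=18, phase=(1,1,11,11) → FL=S FR=S RL=S RR=S
cmd 3: advance +4 → t=22, phase=(5,5,15,15) → FL=S FR=S RL=W RR=W
cmd 4: advance +13 → t=35, phase=(18,18,8,8) → FL=W FR=W RL=S RR=S
cmd 5: advance +12 → t=47, phase=(10,10,0,0) → FL=S FR=S RL=S RR=S
cmd 6: advance +7 → t=54, phase=(17,17,7,7) → FL=W FR=W RL=S RR=S
cmd 7: advance +13 → t=67, phase=(10,10,0,0) → FL=S FR=S RL=S RR=S
cmd 8: advance +5 → t=72, phase=(15,15,5,5) → FL=W FR=W RL=S RR=S


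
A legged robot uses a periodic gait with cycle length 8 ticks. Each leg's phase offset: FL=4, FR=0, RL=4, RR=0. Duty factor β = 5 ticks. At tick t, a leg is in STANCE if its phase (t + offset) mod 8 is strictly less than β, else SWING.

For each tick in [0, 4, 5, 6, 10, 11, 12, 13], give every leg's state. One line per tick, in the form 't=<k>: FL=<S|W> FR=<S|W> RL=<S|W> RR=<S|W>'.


t=0: phase=(4,0,4,0) vs β=5 → FL=S FR=S RL=S RR=S
t=4: phase=(0,4,0,4) vs β=5 → FL=S FR=S RL=S RR=S
t=5: phase=(1,5,1,5) vs β=5 → FL=S FR=W RL=S RR=W
t=6: phase=(2,6,2,6) vs β=5 → FL=S FR=W RL=S RR=W
t=10: phase=(6,2,6,2) vs β=5 → FL=W FR=S RL=W RR=S
t=11: phase=(7,3,7,3) vs β=5 → FL=W FR=S RL=W RR=S
t=12: phase=(0,4,0,4) vs β=5 → FL=S FR=S RL=S RR=S
t=13: phase=(1,5,1,5) vs β=5 → FL=S FR=W RL=S RR=W

t=0: FL=S FR=S RL=S RR=S
t=4: FL=S FR=S RL=S RR=S
t=5: FL=S FR=W RL=S RR=W
t=6: FL=S FR=W RL=S RR=W
t=10: FL=W FR=S RL=W RR=S
t=11: FL=W FR=S RL=W RR=S
t=12: FL=S FR=S RL=S RR=S
t=13: FL=S FR=W RL=S RR=W


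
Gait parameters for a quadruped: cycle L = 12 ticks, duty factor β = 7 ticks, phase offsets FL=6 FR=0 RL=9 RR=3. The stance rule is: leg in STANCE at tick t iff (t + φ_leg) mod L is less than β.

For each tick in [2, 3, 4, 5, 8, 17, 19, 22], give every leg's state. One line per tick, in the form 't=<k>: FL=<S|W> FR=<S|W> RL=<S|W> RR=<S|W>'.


t=2: FL=W FR=S RL=W RR=S
t=3: FL=W FR=S RL=S RR=S
t=4: FL=W FR=S RL=S RR=W
t=5: FL=W FR=S RL=S RR=W
t=8: FL=S FR=W RL=S RR=W
t=17: FL=W FR=S RL=S RR=W
t=19: FL=S FR=W RL=S RR=W
t=22: FL=S FR=W RL=W RR=S

t=2: phase=(8,2,11,5) vs β=7 → FL=W FR=S RL=W RR=S
t=3: phase=(9,3,0,6) vs β=7 → FL=W FR=S RL=S RR=S
t=4: phase=(10,4,1,7) vs β=7 → FL=W FR=S RL=S RR=W
t=5: phase=(11,5,2,8) vs β=7 → FL=W FR=S RL=S RR=W
t=8: phase=(2,8,5,11) vs β=7 → FL=S FR=W RL=S RR=W
t=17: phase=(11,5,2,8) vs β=7 → FL=W FR=S RL=S RR=W
t=19: phase=(1,7,4,10) vs β=7 → FL=S FR=W RL=S RR=W
t=22: phase=(4,10,7,1) vs β=7 → FL=S FR=W RL=W RR=S


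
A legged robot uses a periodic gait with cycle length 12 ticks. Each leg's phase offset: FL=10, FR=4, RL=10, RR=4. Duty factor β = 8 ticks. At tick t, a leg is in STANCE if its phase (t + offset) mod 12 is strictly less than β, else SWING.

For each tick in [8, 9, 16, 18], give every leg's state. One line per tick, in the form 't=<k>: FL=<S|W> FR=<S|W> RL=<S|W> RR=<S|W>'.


t=8: phase=(6,0,6,0) vs β=8 → FL=S FR=S RL=S RR=S
t=9: phase=(7,1,7,1) vs β=8 → FL=S FR=S RL=S RR=S
t=16: phase=(2,8,2,8) vs β=8 → FL=S FR=W RL=S RR=W
t=18: phase=(4,10,4,10) vs β=8 → FL=S FR=W RL=S RR=W

t=8: FL=S FR=S RL=S RR=S
t=9: FL=S FR=S RL=S RR=S
t=16: FL=S FR=W RL=S RR=W
t=18: FL=S FR=W RL=S RR=W


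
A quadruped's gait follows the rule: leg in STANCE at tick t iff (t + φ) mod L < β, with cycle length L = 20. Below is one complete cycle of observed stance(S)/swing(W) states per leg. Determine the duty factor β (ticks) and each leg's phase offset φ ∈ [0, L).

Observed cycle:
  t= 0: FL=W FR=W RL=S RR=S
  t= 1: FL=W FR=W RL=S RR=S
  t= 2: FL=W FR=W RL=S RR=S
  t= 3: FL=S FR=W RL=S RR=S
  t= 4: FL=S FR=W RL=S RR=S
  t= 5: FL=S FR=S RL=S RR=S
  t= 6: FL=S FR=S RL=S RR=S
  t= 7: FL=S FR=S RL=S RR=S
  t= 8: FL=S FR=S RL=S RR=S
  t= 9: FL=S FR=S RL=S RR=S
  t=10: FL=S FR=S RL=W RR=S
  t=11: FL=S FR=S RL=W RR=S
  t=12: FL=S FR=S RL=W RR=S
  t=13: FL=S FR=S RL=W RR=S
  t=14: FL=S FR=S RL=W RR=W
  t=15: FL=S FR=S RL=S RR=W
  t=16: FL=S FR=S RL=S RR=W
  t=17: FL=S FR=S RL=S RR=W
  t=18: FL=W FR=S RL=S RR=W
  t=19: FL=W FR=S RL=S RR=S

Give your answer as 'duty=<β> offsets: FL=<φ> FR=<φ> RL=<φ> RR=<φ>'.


duty=15 offsets: FL=17 FR=15 RL=5 RR=1

duty β = stance ticks per leg = 15
FL: stance ticks = 15; W→S at t=3 → φ=17
FR: stance ticks = 15; W→S at t=5 → φ=15
RL: stance ticks = 15; W→S at t=15 → φ=5
RR: stance ticks = 15; W→S at t=19 → φ=1


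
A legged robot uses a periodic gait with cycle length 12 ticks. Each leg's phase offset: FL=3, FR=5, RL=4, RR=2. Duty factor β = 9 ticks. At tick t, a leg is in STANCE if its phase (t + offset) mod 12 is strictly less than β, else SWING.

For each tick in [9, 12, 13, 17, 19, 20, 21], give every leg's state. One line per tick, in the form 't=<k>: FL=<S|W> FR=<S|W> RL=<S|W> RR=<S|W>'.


t=9: FL=S FR=S RL=S RR=W
t=12: FL=S FR=S RL=S RR=S
t=13: FL=S FR=S RL=S RR=S
t=17: FL=S FR=W RL=W RR=S
t=19: FL=W FR=S RL=W RR=W
t=20: FL=W FR=S RL=S RR=W
t=21: FL=S FR=S RL=S RR=W

t=9: phase=(0,2,1,11) vs β=9 → FL=S FR=S RL=S RR=W
t=12: phase=(3,5,4,2) vs β=9 → FL=S FR=S RL=S RR=S
t=13: phase=(4,6,5,3) vs β=9 → FL=S FR=S RL=S RR=S
t=17: phase=(8,10,9,7) vs β=9 → FL=S FR=W RL=W RR=S
t=19: phase=(10,0,11,9) vs β=9 → FL=W FR=S RL=W RR=W
t=20: phase=(11,1,0,10) vs β=9 → FL=W FR=S RL=S RR=W
t=21: phase=(0,2,1,11) vs β=9 → FL=S FR=S RL=S RR=W


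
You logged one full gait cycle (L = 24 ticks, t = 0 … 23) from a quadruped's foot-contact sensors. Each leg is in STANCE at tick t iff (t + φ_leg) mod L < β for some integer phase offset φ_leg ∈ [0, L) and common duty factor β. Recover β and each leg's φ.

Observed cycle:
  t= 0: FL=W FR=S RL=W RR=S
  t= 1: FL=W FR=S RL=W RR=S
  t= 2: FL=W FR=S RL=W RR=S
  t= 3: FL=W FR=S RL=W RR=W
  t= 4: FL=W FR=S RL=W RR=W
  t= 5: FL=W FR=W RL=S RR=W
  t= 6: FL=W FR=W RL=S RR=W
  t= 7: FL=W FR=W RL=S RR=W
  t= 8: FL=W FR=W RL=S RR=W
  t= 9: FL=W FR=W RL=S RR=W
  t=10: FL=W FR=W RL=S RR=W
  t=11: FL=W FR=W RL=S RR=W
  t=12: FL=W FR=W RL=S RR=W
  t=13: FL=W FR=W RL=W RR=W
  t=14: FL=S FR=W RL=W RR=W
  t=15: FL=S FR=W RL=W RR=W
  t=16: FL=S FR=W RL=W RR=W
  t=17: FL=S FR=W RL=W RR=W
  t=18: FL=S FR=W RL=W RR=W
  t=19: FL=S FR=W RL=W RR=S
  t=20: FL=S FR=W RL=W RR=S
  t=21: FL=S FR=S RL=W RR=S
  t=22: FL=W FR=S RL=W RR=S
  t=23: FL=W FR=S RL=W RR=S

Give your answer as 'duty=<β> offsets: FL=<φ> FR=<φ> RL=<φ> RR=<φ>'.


duty β = stance ticks per leg = 8
FL: stance ticks = 8; W→S at t=14 → φ=10
FR: stance ticks = 8; W→S at t=21 → φ=3
RL: stance ticks = 8; W→S at t=5 → φ=19
RR: stance ticks = 8; W→S at t=19 → φ=5

duty=8 offsets: FL=10 FR=3 RL=19 RR=5


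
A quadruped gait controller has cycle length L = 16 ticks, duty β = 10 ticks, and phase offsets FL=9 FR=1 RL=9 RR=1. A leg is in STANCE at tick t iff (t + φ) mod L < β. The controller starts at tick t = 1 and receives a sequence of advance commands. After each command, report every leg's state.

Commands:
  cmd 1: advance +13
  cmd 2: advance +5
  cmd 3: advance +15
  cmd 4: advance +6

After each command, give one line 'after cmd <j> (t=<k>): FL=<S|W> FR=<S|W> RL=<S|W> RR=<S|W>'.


after cmd 1 (t=14): FL=S FR=W RL=S RR=W
after cmd 2 (t=19): FL=W FR=S RL=W RR=S
after cmd 3 (t=34): FL=W FR=S RL=W RR=S
after cmd 4 (t=40): FL=S FR=S RL=S RR=S

start t=1: FL=W FR=S RL=W RR=S
cmd 1: advance +13 → t=14, phase=(7,15,7,15) → FL=S FR=W RL=S RR=W
cmd 2: advance +5 → t=19, phase=(12,4,12,4) → FL=W FR=S RL=W RR=S
cmd 3: advance +15 → t=34, phase=(11,3,11,3) → FL=W FR=S RL=W RR=S
cmd 4: advance +6 → t=40, phase=(1,9,1,9) → FL=S FR=S RL=S RR=S


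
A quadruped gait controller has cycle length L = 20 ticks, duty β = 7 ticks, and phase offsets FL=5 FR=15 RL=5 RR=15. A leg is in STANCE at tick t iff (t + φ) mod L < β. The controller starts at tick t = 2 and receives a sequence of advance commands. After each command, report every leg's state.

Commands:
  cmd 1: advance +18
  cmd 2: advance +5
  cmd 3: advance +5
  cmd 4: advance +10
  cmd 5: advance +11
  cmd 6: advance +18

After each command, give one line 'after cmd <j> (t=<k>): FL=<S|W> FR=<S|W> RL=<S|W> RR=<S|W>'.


after cmd 1 (t=20): FL=S FR=W RL=S RR=W
after cmd 2 (t=25): FL=W FR=S RL=W RR=S
after cmd 3 (t=30): FL=W FR=S RL=W RR=S
after cmd 4 (t=40): FL=S FR=W RL=S RR=W
after cmd 5 (t=51): FL=W FR=S RL=W RR=S
after cmd 6 (t=69): FL=W FR=S RL=W RR=S

start t=2: FL=W FR=W RL=W RR=W
cmd 1: advance +18 → t=20, phase=(5,15,5,15) → FL=S FR=W RL=S RR=W
cmd 2: advance +5 → t=25, phase=(10,0,10,0) → FL=W FR=S RL=W RR=S
cmd 3: advance +5 → t=30, phase=(15,5,15,5) → FL=W FR=S RL=W RR=S
cmd 4: advance +10 → t=40, phase=(5,15,5,15) → FL=S FR=W RL=S RR=W
cmd 5: advance +11 → t=51, phase=(16,6,16,6) → FL=W FR=S RL=W RR=S
cmd 6: advance +18 → t=69, phase=(14,4,14,4) → FL=W FR=S RL=W RR=S


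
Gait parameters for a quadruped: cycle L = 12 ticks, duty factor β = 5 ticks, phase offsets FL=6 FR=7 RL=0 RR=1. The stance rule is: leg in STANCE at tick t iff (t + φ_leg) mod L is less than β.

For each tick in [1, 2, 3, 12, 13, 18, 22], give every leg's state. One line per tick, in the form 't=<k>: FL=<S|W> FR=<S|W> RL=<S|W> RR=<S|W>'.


t=1: phase=(7,8,1,2) vs β=5 → FL=W FR=W RL=S RR=S
t=2: phase=(8,9,2,3) vs β=5 → FL=W FR=W RL=S RR=S
t=3: phase=(9,10,3,4) vs β=5 → FL=W FR=W RL=S RR=S
t=12: phase=(6,7,0,1) vs β=5 → FL=W FR=W RL=S RR=S
t=13: phase=(7,8,1,2) vs β=5 → FL=W FR=W RL=S RR=S
t=18: phase=(0,1,6,7) vs β=5 → FL=S FR=S RL=W RR=W
t=22: phase=(4,5,10,11) vs β=5 → FL=S FR=W RL=W RR=W

t=1: FL=W FR=W RL=S RR=S
t=2: FL=W FR=W RL=S RR=S
t=3: FL=W FR=W RL=S RR=S
t=12: FL=W FR=W RL=S RR=S
t=13: FL=W FR=W RL=S RR=S
t=18: FL=S FR=S RL=W RR=W
t=22: FL=S FR=W RL=W RR=W


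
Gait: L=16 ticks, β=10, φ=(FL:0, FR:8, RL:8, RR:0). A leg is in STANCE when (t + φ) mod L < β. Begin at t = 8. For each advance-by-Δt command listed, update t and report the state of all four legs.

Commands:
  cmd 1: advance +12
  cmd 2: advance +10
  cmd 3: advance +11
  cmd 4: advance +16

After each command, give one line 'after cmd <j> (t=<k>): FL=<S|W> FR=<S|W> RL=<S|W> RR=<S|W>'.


start t=8: FL=S FR=S RL=S RR=S
cmd 1: advance +12 → t=20, phase=(4,12,12,4) → FL=S FR=W RL=W RR=S
cmd 2: advance +10 → t=30, phase=(14,6,6,14) → FL=W FR=S RL=S RR=W
cmd 3: advance +11 → t=41, phase=(9,1,1,9) → FL=S FR=S RL=S RR=S
cmd 4: advance +16 → t=57, phase=(9,1,1,9) → FL=S FR=S RL=S RR=S

after cmd 1 (t=20): FL=S FR=W RL=W RR=S
after cmd 2 (t=30): FL=W FR=S RL=S RR=W
after cmd 3 (t=41): FL=S FR=S RL=S RR=S
after cmd 4 (t=57): FL=S FR=S RL=S RR=S


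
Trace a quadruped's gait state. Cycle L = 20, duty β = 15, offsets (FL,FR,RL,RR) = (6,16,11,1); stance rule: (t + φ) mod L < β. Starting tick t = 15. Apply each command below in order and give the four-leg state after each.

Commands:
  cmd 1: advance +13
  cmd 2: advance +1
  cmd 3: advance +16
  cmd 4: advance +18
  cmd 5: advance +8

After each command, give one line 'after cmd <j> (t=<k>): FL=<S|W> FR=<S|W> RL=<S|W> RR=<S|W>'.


after cmd 1 (t=28): FL=S FR=S RL=W RR=S
after cmd 2 (t=29): FL=W FR=S RL=S RR=S
after cmd 3 (t=45): FL=S FR=S RL=W RR=S
after cmd 4 (t=63): FL=S FR=W RL=S RR=S
after cmd 5 (t=71): FL=W FR=S RL=S RR=S

start t=15: FL=S FR=S RL=S RR=W
cmd 1: advance +13 → t=28, phase=(14,4,19,9) → FL=S FR=S RL=W RR=S
cmd 2: advance +1 → t=29, phase=(15,5,0,10) → FL=W FR=S RL=S RR=S
cmd 3: advance +16 → t=45, phase=(11,1,16,6) → FL=S FR=S RL=W RR=S
cmd 4: advance +18 → t=63, phase=(9,19,14,4) → FL=S FR=W RL=S RR=S
cmd 5: advance +8 → t=71, phase=(17,7,2,12) → FL=W FR=S RL=S RR=S
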